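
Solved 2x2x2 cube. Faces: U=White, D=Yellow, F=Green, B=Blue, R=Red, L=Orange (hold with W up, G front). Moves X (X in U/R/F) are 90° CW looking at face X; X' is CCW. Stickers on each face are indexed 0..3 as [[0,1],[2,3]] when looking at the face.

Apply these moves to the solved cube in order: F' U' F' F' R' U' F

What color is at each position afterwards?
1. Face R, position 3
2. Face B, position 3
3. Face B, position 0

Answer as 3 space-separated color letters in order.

After move 1 (F'): F=GGGG U=WWRR R=YRYR D=OOYY L=OWOW
After move 2 (U'): U=WRWR F=OWGG R=GGYR B=YRBB L=BBOW
After move 3 (F'): F=WGOG U=WRGY R=OGOR D=BWYY L=BROW
After move 4 (F'): F=GGWO U=WROO R=WGBR D=RWYY L=BYOG
After move 5 (R'): R=GRWB U=WBOY F=GRWO D=RGYO B=YRWB
After move 6 (U'): U=BYWO F=BYWO R=GRWB B=GRWB L=YROG
After move 7 (F): F=WBOY U=BYGR R=WROB D=WGYO L=YROG
Query 1: R[3] = B
Query 2: B[3] = B
Query 3: B[0] = G

Answer: B B G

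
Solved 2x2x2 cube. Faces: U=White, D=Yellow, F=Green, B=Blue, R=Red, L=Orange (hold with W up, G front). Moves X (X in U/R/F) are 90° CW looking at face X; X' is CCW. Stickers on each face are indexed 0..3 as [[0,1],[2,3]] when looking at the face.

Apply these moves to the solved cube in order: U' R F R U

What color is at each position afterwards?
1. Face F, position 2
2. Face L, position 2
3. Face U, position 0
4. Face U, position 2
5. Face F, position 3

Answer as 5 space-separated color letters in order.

Answer: Y O O Y R

Derivation:
After move 1 (U'): U=WWWW F=OOGG R=GGRR B=RRBB L=BBOO
After move 2 (R): R=RGRG U=WOWG F=OYGY D=YBYR B=WRWB
After move 3 (F): F=GOYY U=WOOB R=WGGG D=RRYR L=BYOB
After move 4 (R): R=GWGG U=WOOY F=GRYR D=RWYW B=BROB
After move 5 (U): U=OWYO F=GWYR R=BRGG B=BYOB L=GROB
Query 1: F[2] = Y
Query 2: L[2] = O
Query 3: U[0] = O
Query 4: U[2] = Y
Query 5: F[3] = R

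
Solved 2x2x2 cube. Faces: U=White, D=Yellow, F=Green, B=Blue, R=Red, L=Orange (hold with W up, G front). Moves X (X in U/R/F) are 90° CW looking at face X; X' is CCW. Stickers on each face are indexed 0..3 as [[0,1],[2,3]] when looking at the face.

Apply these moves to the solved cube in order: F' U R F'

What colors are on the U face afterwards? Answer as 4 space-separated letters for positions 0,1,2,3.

Answer: R R Y R

Derivation:
After move 1 (F'): F=GGGG U=WWRR R=YRYR D=OOYY L=OWOW
After move 2 (U): U=RWRW F=YRGG R=BBYR B=OWBB L=GGOW
After move 3 (R): R=YBRB U=RRRG F=YOGY D=OBYO B=WWWB
After move 4 (F'): F=OYYG U=RRYR R=BBOB D=GWYO L=GGOR
Query: U face = RRYR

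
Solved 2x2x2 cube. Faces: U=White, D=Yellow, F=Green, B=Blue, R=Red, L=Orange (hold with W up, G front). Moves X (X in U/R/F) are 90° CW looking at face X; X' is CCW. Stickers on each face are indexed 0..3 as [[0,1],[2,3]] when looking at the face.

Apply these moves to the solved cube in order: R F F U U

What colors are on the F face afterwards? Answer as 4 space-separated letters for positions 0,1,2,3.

Answer: W B Y G

Derivation:
After move 1 (R): R=RRRR U=WGWG F=GYGY D=YBYB B=WBWB
After move 2 (F): F=GGYY U=WGOO R=WRGR D=RRYB L=OYOB
After move 3 (F): F=YGYG U=WGBY R=OROR D=GWYB L=OROR
After move 4 (U): U=BWYG F=ORYG R=WBOR B=ORWB L=YGOR
After move 5 (U): U=YBGW F=WBYG R=OROR B=YGWB L=OROR
Query: F face = WBYG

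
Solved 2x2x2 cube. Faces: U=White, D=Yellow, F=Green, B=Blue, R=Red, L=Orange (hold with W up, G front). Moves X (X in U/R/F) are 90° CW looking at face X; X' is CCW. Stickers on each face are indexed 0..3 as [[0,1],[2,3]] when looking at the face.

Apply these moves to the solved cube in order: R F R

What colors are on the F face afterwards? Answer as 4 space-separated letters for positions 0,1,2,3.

After move 1 (R): R=RRRR U=WGWG F=GYGY D=YBYB B=WBWB
After move 2 (F): F=GGYY U=WGOO R=WRGR D=RRYB L=OYOB
After move 3 (R): R=GWRR U=WGOY F=GRYB D=RWYW B=OBGB
Query: F face = GRYB

Answer: G R Y B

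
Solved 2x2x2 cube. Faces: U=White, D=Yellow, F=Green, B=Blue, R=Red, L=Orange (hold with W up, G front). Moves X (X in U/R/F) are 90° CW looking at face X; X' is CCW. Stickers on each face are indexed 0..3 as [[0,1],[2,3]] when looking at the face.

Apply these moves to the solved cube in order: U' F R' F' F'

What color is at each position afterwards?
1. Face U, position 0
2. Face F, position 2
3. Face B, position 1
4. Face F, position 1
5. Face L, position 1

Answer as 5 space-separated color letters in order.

Answer: W W R G W

Derivation:
After move 1 (U'): U=WWWW F=OOGG R=GGRR B=RRBB L=BBOO
After move 2 (F): F=GOGO U=WWOB R=WGWR D=RGYY L=BYOY
After move 3 (R'): R=GRWW U=WBOR F=GWGB D=ROYO B=YRGB
After move 4 (F'): F=WBGG U=WBGW R=ORRW D=YYYO L=BROO
After move 5 (F'): F=BGWG U=WBOR R=YRYW D=ROYO L=BWOG
Query 1: U[0] = W
Query 2: F[2] = W
Query 3: B[1] = R
Query 4: F[1] = G
Query 5: L[1] = W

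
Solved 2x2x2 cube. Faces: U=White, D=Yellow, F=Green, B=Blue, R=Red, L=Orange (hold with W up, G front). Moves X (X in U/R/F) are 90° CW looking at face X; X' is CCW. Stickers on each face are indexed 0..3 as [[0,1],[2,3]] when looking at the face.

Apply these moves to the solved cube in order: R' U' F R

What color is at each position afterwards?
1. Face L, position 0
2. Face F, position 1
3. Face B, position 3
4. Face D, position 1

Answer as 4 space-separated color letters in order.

After move 1 (R'): R=RRRR U=WBWB F=GWGW D=YGYG B=YBYB
After move 2 (U'): U=BBWW F=OOGW R=GWRR B=RRYB L=YBOO
After move 3 (F): F=GOWO U=BBOB R=WWWR D=RGYG L=YYOG
After move 4 (R): R=WWRW U=BOOO F=GGWG D=RYYR B=BRBB
Query 1: L[0] = Y
Query 2: F[1] = G
Query 3: B[3] = B
Query 4: D[1] = Y

Answer: Y G B Y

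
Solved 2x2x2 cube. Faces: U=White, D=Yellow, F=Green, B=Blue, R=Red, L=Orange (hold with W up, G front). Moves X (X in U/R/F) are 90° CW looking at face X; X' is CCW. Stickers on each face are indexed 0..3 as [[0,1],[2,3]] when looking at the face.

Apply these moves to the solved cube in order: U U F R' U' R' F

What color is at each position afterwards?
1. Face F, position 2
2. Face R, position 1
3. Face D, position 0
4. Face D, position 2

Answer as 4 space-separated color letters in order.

After move 1 (U): U=WWWW F=RRGG R=BBRR B=OOBB L=GGOO
After move 2 (U): U=WWWW F=BBGG R=OORR B=GGBB L=RROO
After move 3 (F): F=GBGB U=WWOR R=WOWR D=ROYY L=RYOY
After move 4 (R'): R=ORWW U=WBOG F=GWGR D=RBYB B=YGOB
After move 5 (U'): U=BGWO F=RYGR R=GWWW B=OROB L=YGOY
After move 6 (R'): R=WWGW U=BOWO F=RGGO D=RYYR B=BRBB
After move 7 (F): F=GROG U=BOYG R=WWOW D=GWYR L=YROY
Query 1: F[2] = O
Query 2: R[1] = W
Query 3: D[0] = G
Query 4: D[2] = Y

Answer: O W G Y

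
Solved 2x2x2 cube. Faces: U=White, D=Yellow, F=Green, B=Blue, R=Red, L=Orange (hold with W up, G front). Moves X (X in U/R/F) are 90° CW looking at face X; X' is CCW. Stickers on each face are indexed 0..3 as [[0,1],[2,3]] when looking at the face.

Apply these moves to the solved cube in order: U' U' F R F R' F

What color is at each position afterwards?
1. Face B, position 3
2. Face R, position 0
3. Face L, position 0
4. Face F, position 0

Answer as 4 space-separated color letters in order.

After move 1 (U'): U=WWWW F=OOGG R=GGRR B=RRBB L=BBOO
After move 2 (U'): U=WWWW F=BBGG R=OORR B=GGBB L=RROO
After move 3 (F): F=GBGB U=WWOR R=WOWR D=ROYY L=RYOY
After move 4 (R): R=WWRO U=WBOB F=GOGY D=RBYG B=RGWB
After move 5 (F): F=GGYO U=WBYY R=OWBO D=RWYG L=RROB
After move 6 (R'): R=WOOB U=WWYR F=GBYY D=RGYO B=GGWB
After move 7 (F): F=YGYB U=WWBR R=YORB D=OWYO L=RROG
Query 1: B[3] = B
Query 2: R[0] = Y
Query 3: L[0] = R
Query 4: F[0] = Y

Answer: B Y R Y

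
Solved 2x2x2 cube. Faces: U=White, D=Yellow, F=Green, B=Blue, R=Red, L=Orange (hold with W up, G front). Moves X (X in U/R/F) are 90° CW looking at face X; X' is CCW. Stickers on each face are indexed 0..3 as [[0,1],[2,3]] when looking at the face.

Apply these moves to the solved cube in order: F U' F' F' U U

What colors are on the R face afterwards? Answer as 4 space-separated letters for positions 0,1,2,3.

Answer: B W B R

Derivation:
After move 1 (F): F=GGGG U=WWOO R=WRWR D=RRYY L=OYOY
After move 2 (U'): U=WOWO F=OYGG R=GGWR B=WRBB L=BBOY
After move 3 (F'): F=YGOG U=WOGW R=RGRR D=BYYY L=BOOW
After move 4 (F'): F=GGYO U=WORR R=YGBR D=OWYY L=BWOG
After move 5 (U): U=RWRO F=YGYO R=WRBR B=BWBB L=GGOG
After move 6 (U): U=RROW F=WRYO R=BWBR B=GGBB L=YGOG
Query: R face = BWBR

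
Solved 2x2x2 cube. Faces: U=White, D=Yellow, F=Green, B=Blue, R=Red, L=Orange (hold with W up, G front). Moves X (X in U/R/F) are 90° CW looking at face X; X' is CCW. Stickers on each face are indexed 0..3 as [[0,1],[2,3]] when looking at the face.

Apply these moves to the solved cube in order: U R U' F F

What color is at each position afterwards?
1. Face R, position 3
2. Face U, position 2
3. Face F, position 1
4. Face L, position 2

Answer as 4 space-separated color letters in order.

Answer: B B G O

Derivation:
After move 1 (U): U=WWWW F=RRGG R=BBRR B=OOBB L=GGOO
After move 2 (R): R=RBRB U=WRWG F=RYGY D=YBYO B=WOWB
After move 3 (U'): U=RGWW F=GGGY R=RYRB B=RBWB L=WOOO
After move 4 (F): F=GGYG U=RGOO R=WYWB D=RRYO L=WYOB
After move 5 (F): F=YGGG U=RGBY R=OYOB D=WWYO L=WROR
Query 1: R[3] = B
Query 2: U[2] = B
Query 3: F[1] = G
Query 4: L[2] = O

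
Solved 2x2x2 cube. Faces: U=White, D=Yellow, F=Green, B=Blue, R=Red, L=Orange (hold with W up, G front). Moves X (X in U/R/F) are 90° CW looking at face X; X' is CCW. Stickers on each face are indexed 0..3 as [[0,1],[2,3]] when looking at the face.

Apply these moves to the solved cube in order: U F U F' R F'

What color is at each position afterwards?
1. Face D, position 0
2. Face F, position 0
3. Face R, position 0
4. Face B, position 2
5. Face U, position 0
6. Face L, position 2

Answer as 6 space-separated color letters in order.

Answer: W Y B W O O

Derivation:
After move 1 (U): U=WWWW F=RRGG R=BBRR B=OOBB L=GGOO
After move 2 (F): F=GRGR U=WWOG R=WBWR D=RBYY L=GYOY
After move 3 (U): U=OWGW F=WBGR R=OOWR B=GYBB L=GROY
After move 4 (F'): F=BRWG U=OWOW R=BORR D=RYYY L=GWOG
After move 5 (R): R=RBRO U=OROG F=BYWY D=RBYG B=WYWB
After move 6 (F'): F=YYBW U=ORRR R=BBRO D=WGYG L=GGOO
Query 1: D[0] = W
Query 2: F[0] = Y
Query 3: R[0] = B
Query 4: B[2] = W
Query 5: U[0] = O
Query 6: L[2] = O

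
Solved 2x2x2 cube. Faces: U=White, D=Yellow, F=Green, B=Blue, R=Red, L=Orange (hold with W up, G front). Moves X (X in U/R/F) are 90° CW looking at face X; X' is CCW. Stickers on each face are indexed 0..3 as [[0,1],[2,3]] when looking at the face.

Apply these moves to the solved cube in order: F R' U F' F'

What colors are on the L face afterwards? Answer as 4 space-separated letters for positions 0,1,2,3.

Answer: G W O Y

Derivation:
After move 1 (F): F=GGGG U=WWOO R=WRWR D=RRYY L=OYOY
After move 2 (R'): R=RRWW U=WBOB F=GWGO D=RGYG B=YBRB
After move 3 (U): U=OWBB F=RRGO R=YBWW B=OYRB L=GWOY
After move 4 (F'): F=RORG U=OWYW R=GBRW D=WYYG L=GBOB
After move 5 (F'): F=OGRR U=OWGR R=YBWW D=BBYG L=GWOY
Query: L face = GWOY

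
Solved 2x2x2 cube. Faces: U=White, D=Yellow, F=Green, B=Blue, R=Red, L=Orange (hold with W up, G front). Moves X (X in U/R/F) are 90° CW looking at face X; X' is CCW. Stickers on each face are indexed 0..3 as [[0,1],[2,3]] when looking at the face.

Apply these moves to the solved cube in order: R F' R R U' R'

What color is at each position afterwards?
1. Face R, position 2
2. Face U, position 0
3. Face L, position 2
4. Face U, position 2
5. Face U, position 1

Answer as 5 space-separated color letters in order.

After move 1 (R): R=RRRR U=WGWG F=GYGY D=YBYB B=WBWB
After move 2 (F'): F=YYGG U=WGRR R=BRYR D=OOYB L=OGOW
After move 3 (R): R=YBRR U=WYRG F=YOGB D=OWYW B=RBGB
After move 4 (R): R=RYRB U=WORB F=YWGW D=OGYR B=GBYB
After move 5 (U'): U=OBWR F=OGGW R=YWRB B=RYYB L=GBOW
After move 6 (R'): R=WBYR U=OYWR F=OBGR D=OGYW B=RYGB
Query 1: R[2] = Y
Query 2: U[0] = O
Query 3: L[2] = O
Query 4: U[2] = W
Query 5: U[1] = Y

Answer: Y O O W Y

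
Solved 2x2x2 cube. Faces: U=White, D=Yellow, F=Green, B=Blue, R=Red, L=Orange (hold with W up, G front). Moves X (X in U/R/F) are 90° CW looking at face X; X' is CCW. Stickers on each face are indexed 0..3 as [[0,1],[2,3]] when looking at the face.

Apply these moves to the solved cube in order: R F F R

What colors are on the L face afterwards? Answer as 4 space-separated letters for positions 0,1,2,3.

Answer: O R O R

Derivation:
After move 1 (R): R=RRRR U=WGWG F=GYGY D=YBYB B=WBWB
After move 2 (F): F=GGYY U=WGOO R=WRGR D=RRYB L=OYOB
After move 3 (F): F=YGYG U=WGBY R=OROR D=GWYB L=OROR
After move 4 (R): R=OORR U=WGBG F=YWYB D=GWYW B=YBGB
Query: L face = OROR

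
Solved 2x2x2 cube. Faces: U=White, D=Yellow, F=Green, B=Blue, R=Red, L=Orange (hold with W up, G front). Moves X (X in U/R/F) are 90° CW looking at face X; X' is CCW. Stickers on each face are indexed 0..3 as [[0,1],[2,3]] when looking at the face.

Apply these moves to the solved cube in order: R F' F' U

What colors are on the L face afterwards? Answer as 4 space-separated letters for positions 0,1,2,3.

After move 1 (R): R=RRRR U=WGWG F=GYGY D=YBYB B=WBWB
After move 2 (F'): F=YYGG U=WGRR R=BRYR D=OOYB L=OGOW
After move 3 (F'): F=YGYG U=WGBY R=OROR D=GWYB L=OROR
After move 4 (U): U=BWYG F=ORYG R=WBOR B=ORWB L=YGOR
Query: L face = YGOR

Answer: Y G O R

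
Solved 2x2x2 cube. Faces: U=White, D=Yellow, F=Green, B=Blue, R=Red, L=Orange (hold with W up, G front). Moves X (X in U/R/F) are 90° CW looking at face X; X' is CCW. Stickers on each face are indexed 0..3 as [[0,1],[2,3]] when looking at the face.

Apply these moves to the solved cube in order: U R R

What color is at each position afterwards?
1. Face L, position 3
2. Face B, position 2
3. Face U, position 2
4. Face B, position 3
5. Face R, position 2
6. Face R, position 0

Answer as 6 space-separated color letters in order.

Answer: O R W B B R

Derivation:
After move 1 (U): U=WWWW F=RRGG R=BBRR B=OOBB L=GGOO
After move 2 (R): R=RBRB U=WRWG F=RYGY D=YBYO B=WOWB
After move 3 (R): R=RRBB U=WYWY F=RBGO D=YWYW B=GORB
Query 1: L[3] = O
Query 2: B[2] = R
Query 3: U[2] = W
Query 4: B[3] = B
Query 5: R[2] = B
Query 6: R[0] = R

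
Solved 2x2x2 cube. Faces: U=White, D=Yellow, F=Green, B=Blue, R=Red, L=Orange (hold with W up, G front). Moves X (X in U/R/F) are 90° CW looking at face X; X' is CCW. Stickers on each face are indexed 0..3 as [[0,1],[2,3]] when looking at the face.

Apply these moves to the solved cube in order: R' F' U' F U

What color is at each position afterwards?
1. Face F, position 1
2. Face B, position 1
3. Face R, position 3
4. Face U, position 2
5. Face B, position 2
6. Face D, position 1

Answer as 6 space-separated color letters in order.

After move 1 (R'): R=RRRR U=WBWB F=GWGW D=YGYG B=YBYB
After move 2 (F'): F=WWGG U=WBRR R=GRYR D=OOYG L=OBOW
After move 3 (U'): U=BRWR F=OBGG R=WWYR B=GRYB L=YBOW
After move 4 (F): F=GOGB U=BRWB R=WWRR D=YWYG L=YOOO
After move 5 (U): U=WBBR F=WWGB R=GRRR B=YOYB L=GOOO
Query 1: F[1] = W
Query 2: B[1] = O
Query 3: R[3] = R
Query 4: U[2] = B
Query 5: B[2] = Y
Query 6: D[1] = W

Answer: W O R B Y W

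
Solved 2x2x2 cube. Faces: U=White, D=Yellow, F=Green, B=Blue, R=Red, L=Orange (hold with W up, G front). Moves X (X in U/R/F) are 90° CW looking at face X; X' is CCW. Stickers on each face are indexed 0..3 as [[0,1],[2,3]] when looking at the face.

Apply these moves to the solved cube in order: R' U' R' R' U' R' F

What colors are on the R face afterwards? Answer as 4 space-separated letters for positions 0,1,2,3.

Answer: B G R W

Derivation:
After move 1 (R'): R=RRRR U=WBWB F=GWGW D=YGYG B=YBYB
After move 2 (U'): U=BBWW F=OOGW R=GWRR B=RRYB L=YBOO
After move 3 (R'): R=WRGR U=BYWR F=OBGW D=YOYW B=GRGB
After move 4 (R'): R=RRWG U=BGWG F=OYGR D=YBYW B=WROB
After move 5 (U'): U=GGBW F=YBGR R=OYWG B=RROB L=WROO
After move 6 (R'): R=YGOW U=GOBR F=YGGW D=YBYR B=WRBB
After move 7 (F): F=GYWG U=GOOR R=BGRW D=OYYR L=WYOB
Query: R face = BGRW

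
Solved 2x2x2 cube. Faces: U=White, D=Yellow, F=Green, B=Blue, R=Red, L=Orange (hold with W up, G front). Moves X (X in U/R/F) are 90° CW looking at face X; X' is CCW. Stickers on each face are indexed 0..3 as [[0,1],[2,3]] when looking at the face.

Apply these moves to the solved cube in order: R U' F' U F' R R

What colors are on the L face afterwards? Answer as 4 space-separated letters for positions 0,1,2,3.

After move 1 (R): R=RRRR U=WGWG F=GYGY D=YBYB B=WBWB
After move 2 (U'): U=GGWW F=OOGY R=GYRR B=RRWB L=WBOO
After move 3 (F'): F=OYOG U=GGGR R=BYYR D=BOYB L=WWOW
After move 4 (U): U=GGRG F=BYOG R=RRYR B=WWWB L=OYOW
After move 5 (F'): F=YGBO U=GGRY R=ORBR D=YWYB L=OGOR
After move 6 (R): R=BORR U=GGRO F=YWBB D=YWYW B=YWGB
After move 7 (R): R=RBRO U=GWRB F=YWBW D=YGYY B=OWGB
Query: L face = OGOR

Answer: O G O R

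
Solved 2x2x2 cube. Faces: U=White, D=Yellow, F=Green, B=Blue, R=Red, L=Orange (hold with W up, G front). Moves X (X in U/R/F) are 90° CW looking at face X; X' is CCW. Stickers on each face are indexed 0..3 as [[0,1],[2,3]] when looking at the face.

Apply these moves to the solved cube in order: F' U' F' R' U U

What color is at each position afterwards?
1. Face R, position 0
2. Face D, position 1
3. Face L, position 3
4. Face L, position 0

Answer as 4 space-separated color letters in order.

Answer: B G W G

Derivation:
After move 1 (F'): F=GGGG U=WWRR R=YRYR D=OOYY L=OWOW
After move 2 (U'): U=WRWR F=OWGG R=GGYR B=YRBB L=BBOW
After move 3 (F'): F=WGOG U=WRGY R=OGOR D=BWYY L=BROW
After move 4 (R'): R=GROO U=WBGY F=WROY D=BGYG B=YRWB
After move 5 (U): U=GWYB F=GROY R=YROO B=BRWB L=WROW
After move 6 (U): U=YGBW F=YROY R=BROO B=WRWB L=GROW
Query 1: R[0] = B
Query 2: D[1] = G
Query 3: L[3] = W
Query 4: L[0] = G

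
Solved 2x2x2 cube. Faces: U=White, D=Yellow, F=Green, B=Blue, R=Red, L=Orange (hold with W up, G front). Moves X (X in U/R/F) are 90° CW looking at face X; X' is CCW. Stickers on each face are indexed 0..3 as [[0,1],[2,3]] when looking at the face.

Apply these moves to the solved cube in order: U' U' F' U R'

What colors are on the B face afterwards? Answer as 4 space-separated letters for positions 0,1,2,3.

Answer: Y W O B

Derivation:
After move 1 (U'): U=WWWW F=OOGG R=GGRR B=RRBB L=BBOO
After move 2 (U'): U=WWWW F=BBGG R=OORR B=GGBB L=RROO
After move 3 (F'): F=BGBG U=WWOR R=YOYR D=ROYY L=RWOW
After move 4 (U): U=OWRW F=YOBG R=GGYR B=RWBB L=BGOW
After move 5 (R'): R=GRGY U=OBRR F=YWBW D=ROYG B=YWOB
Query: B face = YWOB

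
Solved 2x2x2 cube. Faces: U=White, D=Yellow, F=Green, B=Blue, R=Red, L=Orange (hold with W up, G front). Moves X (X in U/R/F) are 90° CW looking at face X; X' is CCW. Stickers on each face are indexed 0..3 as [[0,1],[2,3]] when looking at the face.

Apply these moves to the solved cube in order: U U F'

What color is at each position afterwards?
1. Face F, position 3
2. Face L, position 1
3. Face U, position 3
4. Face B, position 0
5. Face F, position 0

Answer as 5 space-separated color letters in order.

After move 1 (U): U=WWWW F=RRGG R=BBRR B=OOBB L=GGOO
After move 2 (U): U=WWWW F=BBGG R=OORR B=GGBB L=RROO
After move 3 (F'): F=BGBG U=WWOR R=YOYR D=ROYY L=RWOW
Query 1: F[3] = G
Query 2: L[1] = W
Query 3: U[3] = R
Query 4: B[0] = G
Query 5: F[0] = B

Answer: G W R G B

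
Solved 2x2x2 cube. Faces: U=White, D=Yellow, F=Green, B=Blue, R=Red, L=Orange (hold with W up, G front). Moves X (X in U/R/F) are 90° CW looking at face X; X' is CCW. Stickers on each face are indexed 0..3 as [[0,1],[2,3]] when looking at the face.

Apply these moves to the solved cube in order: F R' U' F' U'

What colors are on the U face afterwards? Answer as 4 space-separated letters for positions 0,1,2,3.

After move 1 (F): F=GGGG U=WWOO R=WRWR D=RRYY L=OYOY
After move 2 (R'): R=RRWW U=WBOB F=GWGO D=RGYG B=YBRB
After move 3 (U'): U=BBWO F=OYGO R=GWWW B=RRRB L=YBOY
After move 4 (F'): F=YOOG U=BBGW R=GWRW D=BYYG L=YOOW
After move 5 (U'): U=BWBG F=YOOG R=YORW B=GWRB L=RROW
Query: U face = BWBG

Answer: B W B G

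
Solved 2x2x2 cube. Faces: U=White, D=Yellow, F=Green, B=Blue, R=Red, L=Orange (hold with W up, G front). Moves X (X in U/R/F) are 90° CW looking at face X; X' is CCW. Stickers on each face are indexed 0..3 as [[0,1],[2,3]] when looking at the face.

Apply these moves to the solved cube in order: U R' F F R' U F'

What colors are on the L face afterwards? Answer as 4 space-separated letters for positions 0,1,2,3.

After move 1 (U): U=WWWW F=RRGG R=BBRR B=OOBB L=GGOO
After move 2 (R'): R=BRBR U=WBWO F=RWGW D=YRYG B=YOYB
After move 3 (F): F=GRWW U=WBOG R=WROR D=BBYG L=GYOR
After move 4 (F): F=WGWR U=WBRY R=ORGR D=OWYG L=GBOB
After move 5 (R'): R=RROG U=WYRY F=WBWY D=OGYR B=GOWB
After move 6 (U): U=RWYY F=RRWY R=GOOG B=GBWB L=WBOB
After move 7 (F'): F=RYRW U=RWGO R=GOOG D=BBYR L=WYOY
Query: L face = WYOY

Answer: W Y O Y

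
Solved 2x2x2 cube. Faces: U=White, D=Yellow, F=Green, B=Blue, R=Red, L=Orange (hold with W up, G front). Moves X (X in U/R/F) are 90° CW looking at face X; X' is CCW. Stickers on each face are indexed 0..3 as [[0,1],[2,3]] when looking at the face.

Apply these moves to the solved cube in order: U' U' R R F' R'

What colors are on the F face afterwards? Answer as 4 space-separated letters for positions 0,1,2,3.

After move 1 (U'): U=WWWW F=OOGG R=GGRR B=RRBB L=BBOO
After move 2 (U'): U=WWWW F=BBGG R=OORR B=GGBB L=RROO
After move 3 (R): R=RORO U=WBWG F=BYGY D=YBYG B=WGWB
After move 4 (R): R=RROO U=WYWY F=BBGG D=YWYW B=GGBB
After move 5 (F'): F=BGBG U=WYRO R=WRYO D=ROYW L=RYOW
After move 6 (R'): R=ROWY U=WBRG F=BYBO D=RGYG B=WGOB
Query: F face = BYBO

Answer: B Y B O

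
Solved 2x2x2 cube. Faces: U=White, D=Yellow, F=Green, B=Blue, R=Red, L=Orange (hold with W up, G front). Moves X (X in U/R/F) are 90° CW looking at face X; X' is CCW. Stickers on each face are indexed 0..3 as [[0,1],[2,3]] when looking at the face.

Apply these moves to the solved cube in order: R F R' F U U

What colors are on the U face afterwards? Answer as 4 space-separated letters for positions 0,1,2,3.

Answer: Y B W W

Derivation:
After move 1 (R): R=RRRR U=WGWG F=GYGY D=YBYB B=WBWB
After move 2 (F): F=GGYY U=WGOO R=WRGR D=RRYB L=OYOB
After move 3 (R'): R=RRWG U=WWOW F=GGYO D=RGYY B=BBRB
After move 4 (F): F=YGOG U=WWBY R=ORWG D=WRYY L=OROG
After move 5 (U): U=BWYW F=OROG R=BBWG B=ORRB L=YGOG
After move 6 (U): U=YBWW F=BBOG R=ORWG B=YGRB L=OROG
Query: U face = YBWW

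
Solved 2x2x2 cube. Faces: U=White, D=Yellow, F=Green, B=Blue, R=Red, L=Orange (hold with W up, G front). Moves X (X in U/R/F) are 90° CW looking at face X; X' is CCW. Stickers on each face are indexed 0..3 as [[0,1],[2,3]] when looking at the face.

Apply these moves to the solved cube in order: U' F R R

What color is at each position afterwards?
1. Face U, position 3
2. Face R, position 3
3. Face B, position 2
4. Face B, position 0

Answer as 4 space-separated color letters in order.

Answer: Y W O O

Derivation:
After move 1 (U'): U=WWWW F=OOGG R=GGRR B=RRBB L=BBOO
After move 2 (F): F=GOGO U=WWOB R=WGWR D=RGYY L=BYOY
After move 3 (R): R=WWRG U=WOOO F=GGGY D=RBYR B=BRWB
After move 4 (R): R=RWGW U=WGOY F=GBGR D=RWYB B=OROB
Query 1: U[3] = Y
Query 2: R[3] = W
Query 3: B[2] = O
Query 4: B[0] = O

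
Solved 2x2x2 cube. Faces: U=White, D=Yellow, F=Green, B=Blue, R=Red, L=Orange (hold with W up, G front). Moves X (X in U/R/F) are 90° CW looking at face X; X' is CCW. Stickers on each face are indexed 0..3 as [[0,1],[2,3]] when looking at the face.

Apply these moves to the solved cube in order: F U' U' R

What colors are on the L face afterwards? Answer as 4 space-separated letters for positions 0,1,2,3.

After move 1 (F): F=GGGG U=WWOO R=WRWR D=RRYY L=OYOY
After move 2 (U'): U=WOWO F=OYGG R=GGWR B=WRBB L=BBOY
After move 3 (U'): U=OOWW F=BBGG R=OYWR B=GGBB L=WROY
After move 4 (R): R=WORY U=OBWG F=BRGY D=RBYG B=WGOB
Query: L face = WROY

Answer: W R O Y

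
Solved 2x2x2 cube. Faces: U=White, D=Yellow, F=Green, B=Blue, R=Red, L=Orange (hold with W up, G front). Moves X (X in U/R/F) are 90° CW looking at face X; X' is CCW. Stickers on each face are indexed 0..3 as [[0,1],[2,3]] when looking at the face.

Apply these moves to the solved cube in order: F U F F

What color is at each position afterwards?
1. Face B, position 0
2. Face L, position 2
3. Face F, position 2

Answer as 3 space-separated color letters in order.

Answer: O O R

Derivation:
After move 1 (F): F=GGGG U=WWOO R=WRWR D=RRYY L=OYOY
After move 2 (U): U=OWOW F=WRGG R=BBWR B=OYBB L=GGOY
After move 3 (F): F=GWGR U=OWYG R=OBWR D=WBYY L=GROR
After move 4 (F): F=GGRW U=OWRR R=YBGR D=WOYY L=GWOB
Query 1: B[0] = O
Query 2: L[2] = O
Query 3: F[2] = R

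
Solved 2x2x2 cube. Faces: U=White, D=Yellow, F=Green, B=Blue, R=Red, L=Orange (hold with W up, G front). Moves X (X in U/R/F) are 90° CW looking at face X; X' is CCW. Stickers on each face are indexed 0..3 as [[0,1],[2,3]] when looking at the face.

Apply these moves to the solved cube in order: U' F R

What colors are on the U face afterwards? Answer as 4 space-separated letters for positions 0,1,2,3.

Answer: W O O O

Derivation:
After move 1 (U'): U=WWWW F=OOGG R=GGRR B=RRBB L=BBOO
After move 2 (F): F=GOGO U=WWOB R=WGWR D=RGYY L=BYOY
After move 3 (R): R=WWRG U=WOOO F=GGGY D=RBYR B=BRWB
Query: U face = WOOO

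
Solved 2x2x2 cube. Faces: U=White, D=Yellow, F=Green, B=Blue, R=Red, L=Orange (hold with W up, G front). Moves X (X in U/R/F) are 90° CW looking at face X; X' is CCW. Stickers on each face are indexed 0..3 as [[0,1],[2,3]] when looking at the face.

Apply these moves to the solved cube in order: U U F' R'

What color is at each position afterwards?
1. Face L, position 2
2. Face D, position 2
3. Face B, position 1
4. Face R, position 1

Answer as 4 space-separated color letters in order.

Answer: O Y G R

Derivation:
After move 1 (U): U=WWWW F=RRGG R=BBRR B=OOBB L=GGOO
After move 2 (U): U=WWWW F=BBGG R=OORR B=GGBB L=RROO
After move 3 (F'): F=BGBG U=WWOR R=YOYR D=ROYY L=RWOW
After move 4 (R'): R=ORYY U=WBOG F=BWBR D=RGYG B=YGOB
Query 1: L[2] = O
Query 2: D[2] = Y
Query 3: B[1] = G
Query 4: R[1] = R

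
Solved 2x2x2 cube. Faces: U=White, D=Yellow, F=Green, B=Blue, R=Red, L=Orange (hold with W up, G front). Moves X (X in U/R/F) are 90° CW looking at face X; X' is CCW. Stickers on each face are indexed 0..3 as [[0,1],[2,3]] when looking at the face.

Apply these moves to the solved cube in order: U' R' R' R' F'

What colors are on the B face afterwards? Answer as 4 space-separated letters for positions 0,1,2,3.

After move 1 (U'): U=WWWW F=OOGG R=GGRR B=RRBB L=BBOO
After move 2 (R'): R=GRGR U=WBWR F=OWGW D=YOYG B=YRYB
After move 3 (R'): R=RRGG U=WYWY F=OBGR D=YWYW B=GROB
After move 4 (R'): R=RGRG U=WOWG F=OYGY D=YBYR B=WRWB
After move 5 (F'): F=YYOG U=WORR R=BGYG D=BOYR L=BGOW
Query: B face = WRWB

Answer: W R W B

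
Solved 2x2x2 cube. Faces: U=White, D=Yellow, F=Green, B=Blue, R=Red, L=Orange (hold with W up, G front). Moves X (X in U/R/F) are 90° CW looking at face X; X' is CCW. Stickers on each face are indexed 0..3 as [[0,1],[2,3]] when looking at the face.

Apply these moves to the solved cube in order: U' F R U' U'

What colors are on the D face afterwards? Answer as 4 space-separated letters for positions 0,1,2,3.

Answer: R B Y R

Derivation:
After move 1 (U'): U=WWWW F=OOGG R=GGRR B=RRBB L=BBOO
After move 2 (F): F=GOGO U=WWOB R=WGWR D=RGYY L=BYOY
After move 3 (R): R=WWRG U=WOOO F=GGGY D=RBYR B=BRWB
After move 4 (U'): U=OOWO F=BYGY R=GGRG B=WWWB L=BROY
After move 5 (U'): U=OOOW F=BRGY R=BYRG B=GGWB L=WWOY
Query: D face = RBYR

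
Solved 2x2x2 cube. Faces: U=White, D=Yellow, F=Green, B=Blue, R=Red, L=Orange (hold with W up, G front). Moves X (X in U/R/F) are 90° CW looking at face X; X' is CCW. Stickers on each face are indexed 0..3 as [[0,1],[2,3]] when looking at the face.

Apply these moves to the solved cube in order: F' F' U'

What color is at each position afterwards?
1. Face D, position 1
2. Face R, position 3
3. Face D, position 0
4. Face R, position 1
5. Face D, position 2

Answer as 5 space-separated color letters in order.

After move 1 (F'): F=GGGG U=WWRR R=YRYR D=OOYY L=OWOW
After move 2 (F'): F=GGGG U=WWYY R=OROR D=WWYY L=OROR
After move 3 (U'): U=WYWY F=ORGG R=GGOR B=ORBB L=BBOR
Query 1: D[1] = W
Query 2: R[3] = R
Query 3: D[0] = W
Query 4: R[1] = G
Query 5: D[2] = Y

Answer: W R W G Y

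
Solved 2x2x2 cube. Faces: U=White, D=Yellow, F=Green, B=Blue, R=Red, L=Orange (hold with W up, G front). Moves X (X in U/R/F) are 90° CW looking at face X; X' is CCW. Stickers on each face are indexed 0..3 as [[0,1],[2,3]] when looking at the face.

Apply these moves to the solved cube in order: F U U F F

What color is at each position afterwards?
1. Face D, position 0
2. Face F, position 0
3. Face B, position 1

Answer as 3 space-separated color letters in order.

After move 1 (F): F=GGGG U=WWOO R=WRWR D=RRYY L=OYOY
After move 2 (U): U=OWOW F=WRGG R=BBWR B=OYBB L=GGOY
After move 3 (U): U=OOWW F=BBGG R=OYWR B=GGBB L=WROY
After move 4 (F): F=GBGB U=OOYR R=WYWR D=WOYY L=WROR
After move 5 (F): F=GGBB U=OORR R=YYRR D=WWYY L=WWOO
Query 1: D[0] = W
Query 2: F[0] = G
Query 3: B[1] = G

Answer: W G G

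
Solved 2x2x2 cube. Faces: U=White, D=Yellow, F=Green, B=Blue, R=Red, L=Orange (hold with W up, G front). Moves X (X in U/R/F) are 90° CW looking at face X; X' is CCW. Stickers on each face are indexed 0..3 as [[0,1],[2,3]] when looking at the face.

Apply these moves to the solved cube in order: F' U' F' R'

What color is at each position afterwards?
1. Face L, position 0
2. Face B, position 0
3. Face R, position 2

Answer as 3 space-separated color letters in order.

Answer: B Y O

Derivation:
After move 1 (F'): F=GGGG U=WWRR R=YRYR D=OOYY L=OWOW
After move 2 (U'): U=WRWR F=OWGG R=GGYR B=YRBB L=BBOW
After move 3 (F'): F=WGOG U=WRGY R=OGOR D=BWYY L=BROW
After move 4 (R'): R=GROO U=WBGY F=WROY D=BGYG B=YRWB
Query 1: L[0] = B
Query 2: B[0] = Y
Query 3: R[2] = O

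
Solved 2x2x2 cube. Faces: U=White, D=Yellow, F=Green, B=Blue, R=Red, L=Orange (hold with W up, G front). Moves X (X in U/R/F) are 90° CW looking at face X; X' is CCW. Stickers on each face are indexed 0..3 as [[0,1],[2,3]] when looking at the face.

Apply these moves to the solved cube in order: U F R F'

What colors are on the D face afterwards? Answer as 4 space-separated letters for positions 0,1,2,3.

Answer: Y Y Y O

Derivation:
After move 1 (U): U=WWWW F=RRGG R=BBRR B=OOBB L=GGOO
After move 2 (F): F=GRGR U=WWOG R=WBWR D=RBYY L=GYOY
After move 3 (R): R=WWRB U=WROR F=GBGY D=RBYO B=GOWB
After move 4 (F'): F=BYGG U=WRWR R=BWRB D=YYYO L=GROO
Query: D face = YYYO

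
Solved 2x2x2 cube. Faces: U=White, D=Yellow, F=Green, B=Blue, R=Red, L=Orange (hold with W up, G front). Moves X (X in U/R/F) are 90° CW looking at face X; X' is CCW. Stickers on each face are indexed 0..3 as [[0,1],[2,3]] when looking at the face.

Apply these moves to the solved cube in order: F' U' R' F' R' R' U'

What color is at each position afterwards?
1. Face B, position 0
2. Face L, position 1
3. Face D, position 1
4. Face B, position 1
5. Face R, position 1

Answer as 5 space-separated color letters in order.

Answer: Y R B O O

Derivation:
After move 1 (F'): F=GGGG U=WWRR R=YRYR D=OOYY L=OWOW
After move 2 (U'): U=WRWR F=OWGG R=GGYR B=YRBB L=BBOW
After move 3 (R'): R=GRGY U=WBWY F=ORGR D=OWYG B=YROB
After move 4 (F'): F=RROG U=WBGG R=WROY D=BWYG L=BYOW
After move 5 (R'): R=RYWO U=WOGY F=RBOG D=BRYG B=GRWB
After move 6 (R'): R=YORW U=WWGG F=ROOY D=BBYG B=GRRB
After move 7 (U'): U=WGWG F=BYOY R=RORW B=YORB L=GROW
Query 1: B[0] = Y
Query 2: L[1] = R
Query 3: D[1] = B
Query 4: B[1] = O
Query 5: R[1] = O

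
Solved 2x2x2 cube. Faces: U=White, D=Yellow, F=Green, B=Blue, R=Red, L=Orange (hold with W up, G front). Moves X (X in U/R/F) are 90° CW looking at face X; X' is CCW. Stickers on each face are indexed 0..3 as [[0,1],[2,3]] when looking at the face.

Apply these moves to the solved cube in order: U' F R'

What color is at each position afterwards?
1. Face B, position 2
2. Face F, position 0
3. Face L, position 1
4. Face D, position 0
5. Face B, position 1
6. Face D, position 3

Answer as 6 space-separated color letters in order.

After move 1 (U'): U=WWWW F=OOGG R=GGRR B=RRBB L=BBOO
After move 2 (F): F=GOGO U=WWOB R=WGWR D=RGYY L=BYOY
After move 3 (R'): R=GRWW U=WBOR F=GWGB D=ROYO B=YRGB
Query 1: B[2] = G
Query 2: F[0] = G
Query 3: L[1] = Y
Query 4: D[0] = R
Query 5: B[1] = R
Query 6: D[3] = O

Answer: G G Y R R O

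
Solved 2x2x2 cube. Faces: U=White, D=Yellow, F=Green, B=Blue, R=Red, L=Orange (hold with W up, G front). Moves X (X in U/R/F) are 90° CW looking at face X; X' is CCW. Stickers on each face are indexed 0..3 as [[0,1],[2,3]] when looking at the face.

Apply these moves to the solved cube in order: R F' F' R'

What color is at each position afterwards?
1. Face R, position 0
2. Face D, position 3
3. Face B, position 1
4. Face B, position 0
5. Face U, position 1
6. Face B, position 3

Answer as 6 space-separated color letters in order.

After move 1 (R): R=RRRR U=WGWG F=GYGY D=YBYB B=WBWB
After move 2 (F'): F=YYGG U=WGRR R=BRYR D=OOYB L=OGOW
After move 3 (F'): F=YGYG U=WGBY R=OROR D=GWYB L=OROR
After move 4 (R'): R=RROO U=WWBW F=YGYY D=GGYG B=BBWB
Query 1: R[0] = R
Query 2: D[3] = G
Query 3: B[1] = B
Query 4: B[0] = B
Query 5: U[1] = W
Query 6: B[3] = B

Answer: R G B B W B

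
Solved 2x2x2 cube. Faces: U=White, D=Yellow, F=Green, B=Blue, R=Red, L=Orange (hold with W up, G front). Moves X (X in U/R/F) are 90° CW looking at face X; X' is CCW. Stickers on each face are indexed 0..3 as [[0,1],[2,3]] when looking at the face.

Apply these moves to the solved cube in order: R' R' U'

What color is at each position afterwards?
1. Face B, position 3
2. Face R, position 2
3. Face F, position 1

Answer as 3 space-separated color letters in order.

Answer: B R O

Derivation:
After move 1 (R'): R=RRRR U=WBWB F=GWGW D=YGYG B=YBYB
After move 2 (R'): R=RRRR U=WYWY F=GBGB D=YWYW B=GBGB
After move 3 (U'): U=YYWW F=OOGB R=GBRR B=RRGB L=GBOO
Query 1: B[3] = B
Query 2: R[2] = R
Query 3: F[1] = O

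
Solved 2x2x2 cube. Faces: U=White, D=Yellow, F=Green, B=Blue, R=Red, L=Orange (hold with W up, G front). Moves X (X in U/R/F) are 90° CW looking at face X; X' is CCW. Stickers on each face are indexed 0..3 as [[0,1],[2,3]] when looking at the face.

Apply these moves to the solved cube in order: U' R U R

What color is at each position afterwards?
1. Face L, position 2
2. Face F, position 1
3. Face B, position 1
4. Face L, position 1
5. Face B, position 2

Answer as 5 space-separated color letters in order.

After move 1 (U'): U=WWWW F=OOGG R=GGRR B=RRBB L=BBOO
After move 2 (R): R=RGRG U=WOWG F=OYGY D=YBYR B=WRWB
After move 3 (U): U=WWGO F=RGGY R=WRRG B=BBWB L=OYOO
After move 4 (R): R=RWGR U=WGGY F=RBGR D=YWYB B=OBWB
Query 1: L[2] = O
Query 2: F[1] = B
Query 3: B[1] = B
Query 4: L[1] = Y
Query 5: B[2] = W

Answer: O B B Y W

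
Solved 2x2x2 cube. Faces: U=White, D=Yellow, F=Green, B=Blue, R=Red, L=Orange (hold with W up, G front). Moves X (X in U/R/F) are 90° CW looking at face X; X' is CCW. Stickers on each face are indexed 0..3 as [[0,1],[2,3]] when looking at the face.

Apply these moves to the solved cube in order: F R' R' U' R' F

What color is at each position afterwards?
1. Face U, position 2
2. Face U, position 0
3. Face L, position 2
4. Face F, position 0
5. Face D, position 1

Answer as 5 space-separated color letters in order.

After move 1 (F): F=GGGG U=WWOO R=WRWR D=RRYY L=OYOY
After move 2 (R'): R=RRWW U=WBOB F=GWGO D=RGYG B=YBRB
After move 3 (R'): R=RWRW U=WROY F=GBGB D=RWYO B=GBGB
After move 4 (U'): U=RYWO F=OYGB R=GBRW B=RWGB L=GBOY
After move 5 (R'): R=BWGR U=RGWR F=OYGO D=RYYB B=OWWB
After move 6 (F): F=GOOY U=RGYB R=WWRR D=GBYB L=GROY
Query 1: U[2] = Y
Query 2: U[0] = R
Query 3: L[2] = O
Query 4: F[0] = G
Query 5: D[1] = B

Answer: Y R O G B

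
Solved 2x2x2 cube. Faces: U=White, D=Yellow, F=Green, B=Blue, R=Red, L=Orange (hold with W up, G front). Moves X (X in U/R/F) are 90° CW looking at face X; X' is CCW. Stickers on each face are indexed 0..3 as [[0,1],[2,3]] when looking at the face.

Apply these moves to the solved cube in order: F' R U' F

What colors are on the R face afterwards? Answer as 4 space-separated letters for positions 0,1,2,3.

Answer: W O R R

Derivation:
After move 1 (F'): F=GGGG U=WWRR R=YRYR D=OOYY L=OWOW
After move 2 (R): R=YYRR U=WGRG F=GOGY D=OBYB B=RBWB
After move 3 (U'): U=GGWR F=OWGY R=GORR B=YYWB L=RBOW
After move 4 (F): F=GOYW U=GGWB R=WORR D=RGYB L=ROOB
Query: R face = WORR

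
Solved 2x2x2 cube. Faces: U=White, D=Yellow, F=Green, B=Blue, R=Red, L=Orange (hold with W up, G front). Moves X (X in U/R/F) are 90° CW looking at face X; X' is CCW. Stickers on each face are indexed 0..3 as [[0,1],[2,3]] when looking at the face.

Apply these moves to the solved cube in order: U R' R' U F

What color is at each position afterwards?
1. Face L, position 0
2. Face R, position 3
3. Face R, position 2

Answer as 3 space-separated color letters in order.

After move 1 (U): U=WWWW F=RRGG R=BBRR B=OOBB L=GGOO
After move 2 (R'): R=BRBR U=WBWO F=RWGW D=YRYG B=YOYB
After move 3 (R'): R=RRBB U=WYWY F=RBGO D=YWYW B=GORB
After move 4 (U): U=WWYY F=RRGO R=GOBB B=GGRB L=RBOO
After move 5 (F): F=GROR U=WWOB R=YOYB D=BGYW L=RYOW
Query 1: L[0] = R
Query 2: R[3] = B
Query 3: R[2] = Y

Answer: R B Y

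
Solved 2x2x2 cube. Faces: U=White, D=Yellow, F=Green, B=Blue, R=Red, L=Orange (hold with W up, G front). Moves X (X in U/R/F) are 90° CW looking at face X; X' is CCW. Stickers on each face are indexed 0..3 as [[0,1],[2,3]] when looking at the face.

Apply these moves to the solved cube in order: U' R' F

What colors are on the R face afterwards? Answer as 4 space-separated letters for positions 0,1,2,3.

After move 1 (U'): U=WWWW F=OOGG R=GGRR B=RRBB L=BBOO
After move 2 (R'): R=GRGR U=WBWR F=OWGW D=YOYG B=YRYB
After move 3 (F): F=GOWW U=WBOB R=WRRR D=GGYG L=BYOO
Query: R face = WRRR

Answer: W R R R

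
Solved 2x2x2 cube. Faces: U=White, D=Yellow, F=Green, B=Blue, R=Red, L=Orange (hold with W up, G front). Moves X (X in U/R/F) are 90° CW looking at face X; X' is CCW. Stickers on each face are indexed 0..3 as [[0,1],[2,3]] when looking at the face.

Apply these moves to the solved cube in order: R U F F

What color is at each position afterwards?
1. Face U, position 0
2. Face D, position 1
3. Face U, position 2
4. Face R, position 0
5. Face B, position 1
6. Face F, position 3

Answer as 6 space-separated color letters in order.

After move 1 (R): R=RRRR U=WGWG F=GYGY D=YBYB B=WBWB
After move 2 (U): U=WWGG F=RRGY R=WBRR B=OOWB L=GYOO
After move 3 (F): F=GRYR U=WWOY R=GBGR D=RWYB L=GYOB
After move 4 (F): F=YGRR U=WWBY R=OBYR D=GGYB L=GROW
Query 1: U[0] = W
Query 2: D[1] = G
Query 3: U[2] = B
Query 4: R[0] = O
Query 5: B[1] = O
Query 6: F[3] = R

Answer: W G B O O R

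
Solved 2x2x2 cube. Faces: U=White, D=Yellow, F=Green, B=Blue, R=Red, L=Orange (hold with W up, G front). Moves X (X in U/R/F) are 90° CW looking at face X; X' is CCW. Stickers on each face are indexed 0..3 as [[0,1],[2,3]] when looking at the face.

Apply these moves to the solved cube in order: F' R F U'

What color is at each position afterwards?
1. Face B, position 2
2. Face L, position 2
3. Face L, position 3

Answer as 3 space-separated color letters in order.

After move 1 (F'): F=GGGG U=WWRR R=YRYR D=OOYY L=OWOW
After move 2 (R): R=YYRR U=WGRG F=GOGY D=OBYB B=RBWB
After move 3 (F): F=GGYO U=WGWW R=RYGR D=RYYB L=OOOB
After move 4 (U'): U=GWWW F=OOYO R=GGGR B=RYWB L=RBOB
Query 1: B[2] = W
Query 2: L[2] = O
Query 3: L[3] = B

Answer: W O B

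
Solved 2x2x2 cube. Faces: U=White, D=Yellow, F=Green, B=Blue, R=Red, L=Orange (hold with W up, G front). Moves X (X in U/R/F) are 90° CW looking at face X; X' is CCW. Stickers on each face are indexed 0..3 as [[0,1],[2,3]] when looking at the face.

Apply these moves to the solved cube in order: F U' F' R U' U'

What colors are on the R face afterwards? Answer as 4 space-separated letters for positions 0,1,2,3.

After move 1 (F): F=GGGG U=WWOO R=WRWR D=RRYY L=OYOY
After move 2 (U'): U=WOWO F=OYGG R=GGWR B=WRBB L=BBOY
After move 3 (F'): F=YGOG U=WOGW R=RGRR D=BYYY L=BOOW
After move 4 (R): R=RRRG U=WGGG F=YYOY D=BBYW B=WROB
After move 5 (U'): U=GGWG F=BOOY R=YYRG B=RROB L=WROW
After move 6 (U'): U=GGGW F=WROY R=BORG B=YYOB L=RROW
Query: R face = BORG

Answer: B O R G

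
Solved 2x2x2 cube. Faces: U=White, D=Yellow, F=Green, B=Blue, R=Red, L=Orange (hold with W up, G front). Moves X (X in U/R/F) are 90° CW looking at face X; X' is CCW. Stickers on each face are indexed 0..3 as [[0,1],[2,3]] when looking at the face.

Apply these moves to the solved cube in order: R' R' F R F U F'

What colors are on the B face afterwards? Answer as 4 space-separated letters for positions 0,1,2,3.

Answer: O R Y B

Derivation:
After move 1 (R'): R=RRRR U=WBWB F=GWGW D=YGYG B=YBYB
After move 2 (R'): R=RRRR U=WYWY F=GBGB D=YWYW B=GBGB
After move 3 (F): F=GGBB U=WYOO R=WRYR D=RRYW L=OYOW
After move 4 (R): R=YWRR U=WGOB F=GRBW D=RGYG B=OBYB
After move 5 (F): F=BGWR U=WGWY R=OWBR D=RYYG L=OROG
After move 6 (U): U=WWYG F=OWWR R=OBBR B=ORYB L=BGOG
After move 7 (F'): F=WROW U=WWOB R=YBRR D=GGYG L=BGOY
Query: B face = ORYB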